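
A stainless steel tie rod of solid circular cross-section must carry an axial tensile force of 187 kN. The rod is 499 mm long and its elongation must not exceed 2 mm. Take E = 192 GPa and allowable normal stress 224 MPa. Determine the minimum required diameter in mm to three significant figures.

Required area A ≥ P/σ_allow = 187000/224 = 834.8 mm².
For a solid circular section, d ≥ √(4A/π) = 32.6 mm.
Elongation limit: A ≥ PL/(Eδ_allow) = 187000·499/(192000·2) = 243 mm² ⇒ d ≥ 17.59 mm.
The stress limit governs.

32.6 mm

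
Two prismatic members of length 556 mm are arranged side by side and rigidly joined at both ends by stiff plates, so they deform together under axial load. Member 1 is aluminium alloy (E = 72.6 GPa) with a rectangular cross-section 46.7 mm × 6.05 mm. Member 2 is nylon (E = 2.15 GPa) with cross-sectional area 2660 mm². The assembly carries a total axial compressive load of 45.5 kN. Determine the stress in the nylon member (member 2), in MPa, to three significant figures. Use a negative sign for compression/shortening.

-3.73 MPa

A_1 = 282.5 mm².
Equal strain + equilibrium ⇒ each member carries load in proportion to AE: A₁E₁ = 20510000 N, A₂E₂ = 5719000 N, ΣAE = 26230000 N.
σ₂ = P·E₂/ΣAE = -45500·2150/26230000 = -3.729 MPa.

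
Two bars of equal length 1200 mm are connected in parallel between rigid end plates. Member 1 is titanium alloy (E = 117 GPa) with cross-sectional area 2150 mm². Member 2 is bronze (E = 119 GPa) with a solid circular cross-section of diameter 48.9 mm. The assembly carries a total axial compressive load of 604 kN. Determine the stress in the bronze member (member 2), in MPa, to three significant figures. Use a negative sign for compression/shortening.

-151 MPa

A_2 = 1878 mm².
Equal strain + equilibrium ⇒ each member carries load in proportion to AE: A₁E₁ = 251600000 N, A₂E₂ = 223500000 N, ΣAE = 475000000 N.
σ₂ = P·E₂/ΣAE = -604000·119000/475000000 = -151.3 MPa.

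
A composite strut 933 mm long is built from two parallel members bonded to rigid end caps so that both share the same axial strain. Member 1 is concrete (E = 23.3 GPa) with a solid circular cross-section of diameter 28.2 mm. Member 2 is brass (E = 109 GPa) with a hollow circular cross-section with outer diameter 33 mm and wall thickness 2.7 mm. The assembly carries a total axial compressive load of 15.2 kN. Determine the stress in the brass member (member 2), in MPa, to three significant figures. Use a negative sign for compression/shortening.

A_1 = 624.6 mm².
A_2 = 257 mm².
Equal strain + equilibrium ⇒ each member carries load in proportion to AE: A₁E₁ = 14550000 N, A₂E₂ = 28010000 N, ΣAE = 42570000 N.
σ₂ = P·E₂/ΣAE = -15200·109000/42570000 = -38.92 MPa.

-38.9 MPa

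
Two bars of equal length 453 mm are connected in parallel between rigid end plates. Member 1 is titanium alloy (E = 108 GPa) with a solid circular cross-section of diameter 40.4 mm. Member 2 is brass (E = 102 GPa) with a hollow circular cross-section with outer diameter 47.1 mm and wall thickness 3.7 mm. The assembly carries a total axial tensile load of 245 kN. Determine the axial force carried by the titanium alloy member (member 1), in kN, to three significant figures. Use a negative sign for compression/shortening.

A_1 = 1282 mm².
A_2 = 504.5 mm².
Equal strain + equilibrium ⇒ each member carries load in proportion to AE: A₁E₁ = 138400000 N, A₂E₂ = 51460000 N, ΣAE = 189900000 N.
F₁ = P·A₁E₁/ΣAE = 245000·138400000/189900000 = 178600 N.

179 kN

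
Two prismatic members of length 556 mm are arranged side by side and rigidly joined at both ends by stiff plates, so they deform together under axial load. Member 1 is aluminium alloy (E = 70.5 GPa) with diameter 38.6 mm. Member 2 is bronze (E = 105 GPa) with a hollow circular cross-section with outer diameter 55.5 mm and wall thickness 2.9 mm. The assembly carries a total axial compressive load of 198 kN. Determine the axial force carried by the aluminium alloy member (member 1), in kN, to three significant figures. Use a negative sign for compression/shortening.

A_1 = 1170 mm².
A_2 = 479.2 mm².
Equal strain + equilibrium ⇒ each member carries load in proportion to AE: A₁E₁ = 82500000 N, A₂E₂ = 50320000 N, ΣAE = 132800000 N.
F₁ = P·A₁E₁/ΣAE = -198000·82500000/132800000 = -123000 N.

-123 kN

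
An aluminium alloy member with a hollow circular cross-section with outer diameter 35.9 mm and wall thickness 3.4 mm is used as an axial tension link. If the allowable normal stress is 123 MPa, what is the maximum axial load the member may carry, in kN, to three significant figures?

42.7 kN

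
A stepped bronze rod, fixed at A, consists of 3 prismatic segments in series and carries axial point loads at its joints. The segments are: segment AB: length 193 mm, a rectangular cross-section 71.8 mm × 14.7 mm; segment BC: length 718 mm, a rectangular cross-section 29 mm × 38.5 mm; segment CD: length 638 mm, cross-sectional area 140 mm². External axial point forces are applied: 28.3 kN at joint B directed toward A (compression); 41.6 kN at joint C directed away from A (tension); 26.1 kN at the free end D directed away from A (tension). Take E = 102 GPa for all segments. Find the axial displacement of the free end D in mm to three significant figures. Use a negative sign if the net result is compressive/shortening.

1.66 mm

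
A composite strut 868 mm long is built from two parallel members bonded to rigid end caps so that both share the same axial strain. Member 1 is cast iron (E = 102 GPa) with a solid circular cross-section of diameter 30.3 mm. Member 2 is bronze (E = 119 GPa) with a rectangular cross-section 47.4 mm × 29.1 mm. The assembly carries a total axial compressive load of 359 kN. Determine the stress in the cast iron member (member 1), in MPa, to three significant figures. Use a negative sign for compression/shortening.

A_1 = 721.1 mm².
A_2 = 1379 mm².
Equal strain + equilibrium ⇒ each member carries load in proportion to AE: A₁E₁ = 73550000 N, A₂E₂ = 164100000 N, ΣAE = 237700000 N.
σ₁ = P·E₁/ΣAE = -359000·102000/237700000 = -154.1 MPa.

-154 MPa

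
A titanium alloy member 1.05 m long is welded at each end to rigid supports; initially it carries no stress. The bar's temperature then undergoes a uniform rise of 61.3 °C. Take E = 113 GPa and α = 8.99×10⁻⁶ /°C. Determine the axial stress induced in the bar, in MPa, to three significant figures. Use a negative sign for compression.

Free thermal expansion αLΔT = 8.99e-6 · 1050 · 61.3 = 0.5786 mm.
The walls impose strain ε = −(0.5786)/1050 = -5.5109e-04; σ = Eε = 113000 · -5.5109e-04 = -62.27 MPa.

-62.3 MPa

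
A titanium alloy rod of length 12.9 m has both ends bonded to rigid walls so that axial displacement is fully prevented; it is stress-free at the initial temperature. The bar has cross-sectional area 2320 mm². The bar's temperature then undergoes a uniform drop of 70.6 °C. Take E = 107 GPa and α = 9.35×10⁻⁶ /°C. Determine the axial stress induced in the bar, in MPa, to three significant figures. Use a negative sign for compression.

70.6 MPa

Free thermal expansion αLΔT = 9.35e-6 · 12900 · -70.6 = -8.515 mm.
The walls impose strain ε = −(-8.515)/12900 = 6.6011e-04; σ = Eε = 107000 · 6.6011e-04 = 70.63 MPa.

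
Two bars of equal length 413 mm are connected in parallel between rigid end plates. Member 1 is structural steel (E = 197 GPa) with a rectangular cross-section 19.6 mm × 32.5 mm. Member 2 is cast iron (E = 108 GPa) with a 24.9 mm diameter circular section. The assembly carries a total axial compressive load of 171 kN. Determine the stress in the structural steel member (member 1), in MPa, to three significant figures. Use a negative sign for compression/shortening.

-189 MPa

A_1 = 637 mm².
A_2 = 487 mm².
Equal strain + equilibrium ⇒ each member carries load in proportion to AE: A₁E₁ = 125500000 N, A₂E₂ = 52590000 N, ΣAE = 178100000 N.
σ₁ = P·E₁/ΣAE = -171000·197000/178100000 = -189.2 MPa.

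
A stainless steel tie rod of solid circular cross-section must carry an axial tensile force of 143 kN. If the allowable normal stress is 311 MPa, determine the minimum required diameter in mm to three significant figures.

Required area A ≥ P/σ_allow = 143000/311 = 459.8 mm².
For a solid circular section, d ≥ √(4A/π) = 24.2 mm.

24.2 mm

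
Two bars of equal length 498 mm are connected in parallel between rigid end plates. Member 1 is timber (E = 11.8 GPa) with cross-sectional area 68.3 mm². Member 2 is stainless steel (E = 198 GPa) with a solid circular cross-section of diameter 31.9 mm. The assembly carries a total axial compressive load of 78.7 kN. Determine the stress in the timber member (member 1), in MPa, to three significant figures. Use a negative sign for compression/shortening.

-5.84 MPa

A_2 = 799.2 mm².
Equal strain + equilibrium ⇒ each member carries load in proportion to AE: A₁E₁ = 805900 N, A₂E₂ = 158200000 N, ΣAE = 159100000 N.
σ₁ = P·E₁/ΣAE = -78700·11800/159100000 = -5.839 MPa.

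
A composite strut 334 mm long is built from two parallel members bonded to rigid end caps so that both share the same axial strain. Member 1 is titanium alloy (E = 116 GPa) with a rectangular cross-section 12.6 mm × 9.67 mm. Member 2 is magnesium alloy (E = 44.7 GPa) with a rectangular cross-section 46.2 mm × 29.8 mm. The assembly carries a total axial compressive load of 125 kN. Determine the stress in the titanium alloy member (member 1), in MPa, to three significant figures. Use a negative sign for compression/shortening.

A_1 = 121.8 mm².
A_2 = 1377 mm².
Equal strain + equilibrium ⇒ each member carries load in proportion to AE: A₁E₁ = 14130000 N, A₂E₂ = 61540000 N, ΣAE = 75670000 N.
σ₁ = P·E₁/ΣAE = -125000·116000/75670000 = -191.6 MPa.

-192 MPa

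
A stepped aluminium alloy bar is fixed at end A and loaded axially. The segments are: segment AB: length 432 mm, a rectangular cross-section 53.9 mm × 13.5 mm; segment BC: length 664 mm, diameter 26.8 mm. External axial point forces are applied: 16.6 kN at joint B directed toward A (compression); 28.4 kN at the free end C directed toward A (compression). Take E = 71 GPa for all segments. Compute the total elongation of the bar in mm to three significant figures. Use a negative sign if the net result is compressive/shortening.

-0.847 mm

Internal axial forces (sectioning from the free end, tension +): N_BC = -28.4 kN, N_AB = -45 kN.
A_AB = 727.6 mm².
A_BC = 564.1 mm².
δ_AB = -45000·432/(727.6·71000) = -0.3763 mm
δ_BC = -28400·664/(564.1·71000) = -0.4708 mm
δ = Σδ_i = -0.8471 mm.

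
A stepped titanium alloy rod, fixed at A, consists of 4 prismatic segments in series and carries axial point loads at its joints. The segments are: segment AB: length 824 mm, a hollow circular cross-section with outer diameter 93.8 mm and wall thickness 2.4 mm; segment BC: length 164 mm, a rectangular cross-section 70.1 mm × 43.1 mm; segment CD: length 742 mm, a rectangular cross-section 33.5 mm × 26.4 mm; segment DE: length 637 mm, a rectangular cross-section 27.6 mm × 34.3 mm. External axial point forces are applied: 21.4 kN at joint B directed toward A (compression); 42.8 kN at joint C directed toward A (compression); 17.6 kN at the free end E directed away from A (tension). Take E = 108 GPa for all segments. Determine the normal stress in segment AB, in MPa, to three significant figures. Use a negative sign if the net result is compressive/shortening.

Internal axial forces (sectioning from the free end, tension +): N_DE = 17.6 kN, N_CD = 17.6 kN, N_BC = -25.2 kN, N_AB = -46.6 kN.
A_AB = 689.1 mm².
σ_AB = N_AB/A_AB = -46600/689.1 = -67.62 MPa.

-67.6 MPa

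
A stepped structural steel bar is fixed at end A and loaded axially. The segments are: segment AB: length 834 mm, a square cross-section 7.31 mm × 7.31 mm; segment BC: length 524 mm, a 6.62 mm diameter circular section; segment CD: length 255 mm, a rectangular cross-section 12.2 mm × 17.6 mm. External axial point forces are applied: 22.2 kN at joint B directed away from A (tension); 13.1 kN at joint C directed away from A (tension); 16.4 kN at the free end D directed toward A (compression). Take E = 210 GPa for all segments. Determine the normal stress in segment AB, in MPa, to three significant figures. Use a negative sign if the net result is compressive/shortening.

354 MPa

Internal axial forces (sectioning from the free end, tension +): N_CD = -16.4 kN, N_BC = -3.3 kN, N_AB = 18.9 kN.
A_AB = 53.44 mm².
σ_AB = N_AB/A_AB = 18900/53.44 = 353.7 MPa.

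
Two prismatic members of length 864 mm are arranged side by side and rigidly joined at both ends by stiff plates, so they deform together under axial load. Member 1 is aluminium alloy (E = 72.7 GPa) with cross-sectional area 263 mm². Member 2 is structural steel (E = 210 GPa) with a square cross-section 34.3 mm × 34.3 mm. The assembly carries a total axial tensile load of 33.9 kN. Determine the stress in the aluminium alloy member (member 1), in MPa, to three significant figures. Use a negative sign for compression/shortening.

A_2 = 1176 mm².
Equal strain + equilibrium ⇒ each member carries load in proportion to AE: A₁E₁ = 19120000 N, A₂E₂ = 247100000 N, ΣAE = 266200000 N.
σ₁ = P·E₁/ΣAE = 33900·72700/266200000 = 9.259 MPa.

9.26 MPa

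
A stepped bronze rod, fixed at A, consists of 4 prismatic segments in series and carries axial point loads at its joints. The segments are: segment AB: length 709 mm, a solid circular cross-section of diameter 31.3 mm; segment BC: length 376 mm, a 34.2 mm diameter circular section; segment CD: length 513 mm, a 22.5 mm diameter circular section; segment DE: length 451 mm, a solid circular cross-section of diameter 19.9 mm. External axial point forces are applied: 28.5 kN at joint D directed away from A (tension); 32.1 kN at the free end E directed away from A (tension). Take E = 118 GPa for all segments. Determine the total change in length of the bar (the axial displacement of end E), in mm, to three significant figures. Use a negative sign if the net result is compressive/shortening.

1.74 mm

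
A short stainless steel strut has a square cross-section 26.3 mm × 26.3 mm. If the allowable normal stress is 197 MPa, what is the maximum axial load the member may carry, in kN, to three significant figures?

A = 691.7 mm².
P_max = σ_allow · A = 197 · 691.7 = 136300 N = 136.3 kN.

136 kN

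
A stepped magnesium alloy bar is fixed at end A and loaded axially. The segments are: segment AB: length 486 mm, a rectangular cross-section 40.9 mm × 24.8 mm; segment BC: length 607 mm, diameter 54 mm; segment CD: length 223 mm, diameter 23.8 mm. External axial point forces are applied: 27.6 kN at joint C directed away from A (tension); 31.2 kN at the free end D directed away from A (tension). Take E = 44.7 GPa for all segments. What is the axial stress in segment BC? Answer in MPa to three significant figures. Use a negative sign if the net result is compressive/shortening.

25.7 MPa

Internal axial forces (sectioning from the free end, tension +): N_CD = 31.2 kN, N_BC = 58.8 kN, N_AB = 58.8 kN.
A_BC = 2290 mm².
σ_BC = N_BC/A_BC = 58800/2290 = 25.67 MPa.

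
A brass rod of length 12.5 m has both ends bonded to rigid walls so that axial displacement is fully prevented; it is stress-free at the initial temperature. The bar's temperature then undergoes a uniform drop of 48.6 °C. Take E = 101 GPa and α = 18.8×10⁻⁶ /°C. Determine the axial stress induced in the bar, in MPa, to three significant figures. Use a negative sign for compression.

Free thermal expansion αLΔT = 18.8e-6 · 12500 · -48.6 = -11.42 mm.
The walls impose strain ε = −(-11.42)/12500 = 9.1368e-04; σ = Eε = 101000 · 9.1368e-04 = 92.28 MPa.

92.3 MPa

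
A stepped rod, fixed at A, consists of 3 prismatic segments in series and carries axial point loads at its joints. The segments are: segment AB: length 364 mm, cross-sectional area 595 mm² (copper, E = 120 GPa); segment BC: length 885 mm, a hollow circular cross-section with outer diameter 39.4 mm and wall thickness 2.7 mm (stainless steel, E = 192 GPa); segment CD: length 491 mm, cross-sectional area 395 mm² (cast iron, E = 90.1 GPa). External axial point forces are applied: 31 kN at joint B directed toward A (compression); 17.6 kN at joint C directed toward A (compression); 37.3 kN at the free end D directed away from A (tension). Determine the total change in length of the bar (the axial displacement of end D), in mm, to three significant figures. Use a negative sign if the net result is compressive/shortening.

Internal axial forces (sectioning from the free end, tension +): N_CD = 37.3 kN, N_BC = 19.7 kN, N_AB = -11.3 kN.
A_BC = 311.3 mm².
δ_AB = -11300·364/(595·120000) = -0.05761 mm
δ_BC = 19700·885/(311.3·192000) = 0.2917 mm
δ_CD = 37300·491/(395·90100) = 0.5146 mm
δ = Σδ_i = 0.7487 mm.

0.749 mm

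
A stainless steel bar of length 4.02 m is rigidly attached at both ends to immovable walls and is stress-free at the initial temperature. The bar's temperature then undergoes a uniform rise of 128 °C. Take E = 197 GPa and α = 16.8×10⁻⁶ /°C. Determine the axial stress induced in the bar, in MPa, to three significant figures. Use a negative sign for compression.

Free thermal expansion αLΔT = 16.8e-6 · 4020 · 128 = 8.645 mm.
The walls impose strain ε = −(8.645)/4020 = -2.1504e-03; σ = Eε = 197000 · -2.1504e-03 = -423.6 MPa.

-424 MPa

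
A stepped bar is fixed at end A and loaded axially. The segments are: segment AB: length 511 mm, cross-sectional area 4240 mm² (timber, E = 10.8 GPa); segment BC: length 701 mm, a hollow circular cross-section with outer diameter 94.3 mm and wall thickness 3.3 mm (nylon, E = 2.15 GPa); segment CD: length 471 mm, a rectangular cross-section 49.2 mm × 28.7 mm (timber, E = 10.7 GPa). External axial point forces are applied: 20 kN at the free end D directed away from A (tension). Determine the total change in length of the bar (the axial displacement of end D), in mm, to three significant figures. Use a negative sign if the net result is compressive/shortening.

7.76 mm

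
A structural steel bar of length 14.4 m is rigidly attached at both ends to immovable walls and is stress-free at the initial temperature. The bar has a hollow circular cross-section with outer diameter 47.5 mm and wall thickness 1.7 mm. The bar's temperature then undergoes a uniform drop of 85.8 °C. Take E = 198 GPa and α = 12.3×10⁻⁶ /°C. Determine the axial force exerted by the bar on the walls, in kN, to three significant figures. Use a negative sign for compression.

51.1 kN

Free thermal expansion αLΔT = 12.3e-6 · 14400 · -85.8 = -15.2 mm.
The walls impose strain ε = −(-15.2)/14400 = 1.0553e-03; σ = Eε = 198000 · 1.0553e-03 = 209 MPa.
Wall reaction R = σ·A = 209·244.6 = 51110 N = 51.11 kN.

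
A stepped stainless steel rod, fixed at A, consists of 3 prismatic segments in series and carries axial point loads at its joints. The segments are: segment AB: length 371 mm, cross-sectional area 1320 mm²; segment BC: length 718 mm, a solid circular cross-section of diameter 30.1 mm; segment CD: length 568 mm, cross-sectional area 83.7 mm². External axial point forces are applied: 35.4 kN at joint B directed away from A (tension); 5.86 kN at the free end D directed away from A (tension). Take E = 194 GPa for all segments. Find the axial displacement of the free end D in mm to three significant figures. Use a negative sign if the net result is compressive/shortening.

Internal axial forces (sectioning from the free end, tension +): N_CD = 5.86 kN, N_BC = 5.86 kN, N_AB = 41.26 kN.
A_BC = 711.6 mm².
δ_AB = 41260·371/(1320·194000) = 0.05978 mm
δ_BC = 5860·718/(711.6·194000) = 0.03048 mm
δ_CD = 5860·568/(83.7·194000) = 0.205 mm
δ = Σδ_i = 0.2952 mm.

0.295 mm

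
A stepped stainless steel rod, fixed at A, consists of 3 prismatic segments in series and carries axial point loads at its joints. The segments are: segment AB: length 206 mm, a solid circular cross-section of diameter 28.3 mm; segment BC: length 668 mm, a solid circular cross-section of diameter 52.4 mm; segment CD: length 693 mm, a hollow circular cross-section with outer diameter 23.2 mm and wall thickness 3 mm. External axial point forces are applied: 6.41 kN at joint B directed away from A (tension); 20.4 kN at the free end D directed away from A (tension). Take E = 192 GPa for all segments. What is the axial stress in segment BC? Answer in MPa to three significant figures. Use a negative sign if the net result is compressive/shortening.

9.46 MPa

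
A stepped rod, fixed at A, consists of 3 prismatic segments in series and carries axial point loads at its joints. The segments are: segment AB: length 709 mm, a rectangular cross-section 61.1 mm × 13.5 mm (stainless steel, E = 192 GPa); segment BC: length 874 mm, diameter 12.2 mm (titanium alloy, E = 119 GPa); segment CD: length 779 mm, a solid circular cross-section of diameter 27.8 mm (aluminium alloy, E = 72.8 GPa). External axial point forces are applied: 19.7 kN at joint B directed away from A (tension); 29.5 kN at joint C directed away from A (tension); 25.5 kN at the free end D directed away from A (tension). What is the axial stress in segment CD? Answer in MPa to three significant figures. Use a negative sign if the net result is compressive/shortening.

42.0 MPa

Internal axial forces (sectioning from the free end, tension +): N_CD = 25.5 kN, N_BC = 55 kN, N_AB = 74.7 kN.
A_CD = 607 mm².
σ_CD = N_CD/A_CD = 25500/607 = 42.01 MPa.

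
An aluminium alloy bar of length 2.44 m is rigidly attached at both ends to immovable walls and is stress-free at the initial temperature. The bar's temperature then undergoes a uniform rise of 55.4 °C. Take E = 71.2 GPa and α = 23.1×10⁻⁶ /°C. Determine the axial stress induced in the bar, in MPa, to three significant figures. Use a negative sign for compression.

-91.1 MPa

Free thermal expansion αLΔT = 23.1e-6 · 2440 · 55.4 = 3.123 mm.
The walls impose strain ε = −(3.123)/2440 = -1.2797e-03; σ = Eε = 71200 · -1.2797e-03 = -91.12 MPa.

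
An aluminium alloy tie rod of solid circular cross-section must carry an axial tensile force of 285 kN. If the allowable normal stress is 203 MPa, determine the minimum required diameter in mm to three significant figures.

Required area A ≥ P/σ_allow = 285000/203 = 1404 mm².
For a solid circular section, d ≥ √(4A/π) = 42.28 mm.

42.3 mm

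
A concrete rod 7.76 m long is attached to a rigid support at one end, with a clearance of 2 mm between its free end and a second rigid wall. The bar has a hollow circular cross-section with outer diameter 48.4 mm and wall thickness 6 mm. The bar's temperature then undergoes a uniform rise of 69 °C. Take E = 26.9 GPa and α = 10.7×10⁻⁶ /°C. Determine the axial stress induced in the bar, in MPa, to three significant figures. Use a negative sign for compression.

Free thermal expansion αLΔT = 10.7e-6 · 7760 · 69 = 5.729 mm.
The walls engage after the gap closes; constrained expansion = 5.729 − 2 = 3.729 mm.
The walls impose strain ε = −(3.729)/7760 = -4.8057e-04; σ = Eε = 26900 · -4.8057e-04 = -12.93 MPa.

-12.9 MPa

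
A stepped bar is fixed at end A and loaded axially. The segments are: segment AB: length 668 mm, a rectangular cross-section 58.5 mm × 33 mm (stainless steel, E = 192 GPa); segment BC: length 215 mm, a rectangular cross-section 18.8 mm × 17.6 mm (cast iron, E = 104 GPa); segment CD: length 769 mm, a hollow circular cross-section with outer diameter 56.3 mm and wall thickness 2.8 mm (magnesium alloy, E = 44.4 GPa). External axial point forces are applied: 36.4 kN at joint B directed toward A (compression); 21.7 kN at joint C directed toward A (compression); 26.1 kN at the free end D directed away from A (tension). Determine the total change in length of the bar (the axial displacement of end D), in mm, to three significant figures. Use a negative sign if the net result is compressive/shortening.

Internal axial forces (sectioning from the free end, tension +): N_CD = 26.1 kN, N_BC = 4.4 kN, N_AB = -32 kN.
A_AB = 1930 mm².
A_BC = 330.9 mm².
A_CD = 470.6 mm².
δ_AB = -32000·668/(1930·192000) = -0.05767 mm
δ_BC = 4400·215/(330.9·104000) = 0.02749 mm
δ_CD = 26100·769/(470.6·44400) = 0.9606 mm
δ = Σδ_i = 0.9304 mm.

0.930 mm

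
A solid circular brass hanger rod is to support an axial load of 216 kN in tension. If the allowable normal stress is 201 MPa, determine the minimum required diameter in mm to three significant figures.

37.0 mm

Required area A ≥ P/σ_allow = 216000/201 = 1075 mm².
For a solid circular section, d ≥ √(4A/π) = 36.99 mm.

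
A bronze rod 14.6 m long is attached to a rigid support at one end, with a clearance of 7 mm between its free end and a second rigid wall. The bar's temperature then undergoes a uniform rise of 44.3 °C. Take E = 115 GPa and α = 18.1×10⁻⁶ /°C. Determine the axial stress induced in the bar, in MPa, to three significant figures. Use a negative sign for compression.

Free thermal expansion αLΔT = 18.1e-6 · 14600 · 44.3 = 11.71 mm.
The walls engage after the gap closes; constrained expansion = 11.71 − 7 = 4.707 mm.
The walls impose strain ε = −(4.707)/14600 = -3.2238e-04; σ = Eε = 115000 · -3.2238e-04 = -37.07 MPa.

-37.1 MPa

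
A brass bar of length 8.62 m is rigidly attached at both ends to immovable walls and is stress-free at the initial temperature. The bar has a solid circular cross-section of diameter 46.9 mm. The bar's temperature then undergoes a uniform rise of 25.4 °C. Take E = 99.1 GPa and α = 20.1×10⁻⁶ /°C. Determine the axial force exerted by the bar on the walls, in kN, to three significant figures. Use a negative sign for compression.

Free thermal expansion αLΔT = 20.1e-6 · 8620 · 25.4 = 4.401 mm.
The walls impose strain ε = −(4.401)/8620 = -5.1054e-04; σ = Eε = 99100 · -5.1054e-04 = -50.59 MPa.
Wall reaction R = σ·A = -50.59·1728 = -87410 N = -87.41 kN.

-87.4 kN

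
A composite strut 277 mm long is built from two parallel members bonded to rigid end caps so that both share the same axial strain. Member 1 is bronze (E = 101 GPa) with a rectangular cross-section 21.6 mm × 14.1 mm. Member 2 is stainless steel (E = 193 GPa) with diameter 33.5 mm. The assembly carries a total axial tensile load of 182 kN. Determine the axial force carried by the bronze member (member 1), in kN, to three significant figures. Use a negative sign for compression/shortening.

A_1 = 304.6 mm².
A_2 = 881.4 mm².
Equal strain + equilibrium ⇒ each member carries load in proportion to AE: A₁E₁ = 30760000 N, A₂E₂ = 170100000 N, ΣAE = 200900000 N.
F₁ = P·A₁E₁/ΣAE = 182000·30760000/200900000 = 27870 N.

27.9 kN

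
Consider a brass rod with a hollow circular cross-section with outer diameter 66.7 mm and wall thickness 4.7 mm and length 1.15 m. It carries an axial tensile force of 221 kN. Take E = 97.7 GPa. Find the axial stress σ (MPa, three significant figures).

241 MPa

A = 915.5 mm².
σ = N/A = 221000/915.5 = 241.4 MPa.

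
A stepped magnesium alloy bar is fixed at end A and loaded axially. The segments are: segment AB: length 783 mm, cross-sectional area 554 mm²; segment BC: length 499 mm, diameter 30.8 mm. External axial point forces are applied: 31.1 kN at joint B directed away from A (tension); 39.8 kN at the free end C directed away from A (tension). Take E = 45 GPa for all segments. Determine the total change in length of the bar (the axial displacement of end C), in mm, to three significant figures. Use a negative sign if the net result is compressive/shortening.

2.82 mm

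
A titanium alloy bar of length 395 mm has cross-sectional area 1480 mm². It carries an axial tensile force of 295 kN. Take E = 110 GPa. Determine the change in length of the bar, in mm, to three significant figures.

0.716 mm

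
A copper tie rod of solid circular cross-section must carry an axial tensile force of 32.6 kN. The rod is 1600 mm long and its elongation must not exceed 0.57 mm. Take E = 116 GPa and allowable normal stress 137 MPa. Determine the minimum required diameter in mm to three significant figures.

31.7 mm

Required area A ≥ P/σ_allow = 32600/137 = 238 mm².
For a solid circular section, d ≥ √(4A/π) = 17.41 mm.
Elongation limit: A ≥ PL/(Eδ_allow) = 32600·1600/(116000·0.57) = 788.9 mm² ⇒ d ≥ 31.69 mm.
The elongation limit governs.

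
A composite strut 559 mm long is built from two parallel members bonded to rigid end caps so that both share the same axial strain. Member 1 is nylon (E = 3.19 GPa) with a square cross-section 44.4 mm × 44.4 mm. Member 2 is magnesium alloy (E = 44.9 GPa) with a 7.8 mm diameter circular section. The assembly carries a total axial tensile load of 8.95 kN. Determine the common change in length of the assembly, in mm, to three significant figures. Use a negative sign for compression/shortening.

0.593 mm

A_1 = 1971 mm².
A_2 = 47.78 mm².
Equal strain + equilibrium ⇒ each member carries load in proportion to AE: A₁E₁ = 6289000 N, A₂E₂ = 2145000 N, ΣAE = 8434000 N.
δ = PL/ΣAE = 8950·559/8434000 = 0.5932 mm.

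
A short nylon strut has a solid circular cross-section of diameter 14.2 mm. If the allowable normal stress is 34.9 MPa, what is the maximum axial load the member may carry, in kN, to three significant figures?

A = 158.4 mm².
P_max = σ_allow · A = 34.9 · 158.4 = 5527 N = 5.527 kN.

5.53 kN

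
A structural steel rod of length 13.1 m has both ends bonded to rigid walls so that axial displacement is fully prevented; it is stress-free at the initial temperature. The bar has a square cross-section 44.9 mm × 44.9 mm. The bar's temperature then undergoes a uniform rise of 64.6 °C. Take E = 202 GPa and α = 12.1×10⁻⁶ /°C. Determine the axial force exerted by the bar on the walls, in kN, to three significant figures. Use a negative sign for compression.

-318 kN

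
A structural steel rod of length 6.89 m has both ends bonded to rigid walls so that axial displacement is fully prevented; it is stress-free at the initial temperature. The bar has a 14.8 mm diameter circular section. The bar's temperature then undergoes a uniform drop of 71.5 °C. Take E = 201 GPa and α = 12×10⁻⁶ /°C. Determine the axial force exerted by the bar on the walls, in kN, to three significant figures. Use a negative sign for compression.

Free thermal expansion αLΔT = 12e-6 · 6890 · -71.5 = -5.912 mm.
The walls impose strain ε = −(-5.912)/6890 = 8.5800e-04; σ = Eε = 201000 · 8.5800e-04 = 172.5 MPa.
Wall reaction R = σ·A = 172.5·172 = 29670 N = 29.67 kN.

29.7 kN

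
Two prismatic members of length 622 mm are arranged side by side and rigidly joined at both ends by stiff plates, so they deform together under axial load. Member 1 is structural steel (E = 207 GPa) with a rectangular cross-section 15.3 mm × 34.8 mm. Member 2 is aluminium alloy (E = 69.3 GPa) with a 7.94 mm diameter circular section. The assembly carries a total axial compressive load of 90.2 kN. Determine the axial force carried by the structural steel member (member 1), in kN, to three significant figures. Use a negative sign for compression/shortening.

A_1 = 532.4 mm².
A_2 = 49.51 mm².
Equal strain + equilibrium ⇒ each member carries load in proportion to AE: A₁E₁ = 110200000 N, A₂E₂ = 3431000 N, ΣAE = 113600000 N.
F₁ = P·A₁E₁/ΣAE = -90200·110200000/113600000 = -87480 N.

-87.5 kN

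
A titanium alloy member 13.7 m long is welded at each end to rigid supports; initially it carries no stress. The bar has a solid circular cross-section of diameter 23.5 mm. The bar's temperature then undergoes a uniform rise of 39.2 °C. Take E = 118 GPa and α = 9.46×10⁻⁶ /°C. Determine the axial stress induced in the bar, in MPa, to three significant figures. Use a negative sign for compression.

Free thermal expansion αLΔT = 9.46e-6 · 13700 · 39.2 = 5.08 mm.
The walls impose strain ε = −(5.08)/13700 = -3.7083e-04; σ = Eε = 118000 · -3.7083e-04 = -43.76 MPa.

-43.8 MPa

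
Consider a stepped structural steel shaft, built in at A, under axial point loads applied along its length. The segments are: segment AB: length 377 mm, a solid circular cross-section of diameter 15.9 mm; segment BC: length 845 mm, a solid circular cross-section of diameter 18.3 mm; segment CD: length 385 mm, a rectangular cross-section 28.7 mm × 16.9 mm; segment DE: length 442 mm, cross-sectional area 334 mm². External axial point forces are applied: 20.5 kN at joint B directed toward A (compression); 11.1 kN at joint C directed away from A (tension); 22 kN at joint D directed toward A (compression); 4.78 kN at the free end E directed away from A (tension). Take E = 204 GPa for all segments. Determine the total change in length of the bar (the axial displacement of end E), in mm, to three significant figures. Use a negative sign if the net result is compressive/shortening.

-0.380 mm

Internal axial forces (sectioning from the free end, tension +): N_DE = 4.78 kN, N_CD = -17.22 kN, N_BC = -6.12 kN, N_AB = -26.62 kN.
A_AB = 198.6 mm².
A_BC = 263 mm².
A_CD = 485 mm².
δ_AB = -26620·377/(198.6·204000) = -0.2478 mm
δ_BC = -6120·845/(263·204000) = -0.09638 mm
δ_CD = -17220·385/(485·204000) = -0.067 mm
δ_DE = 4780·442/(334·204000) = 0.03101 mm
δ = Σδ_i = -0.3801 mm.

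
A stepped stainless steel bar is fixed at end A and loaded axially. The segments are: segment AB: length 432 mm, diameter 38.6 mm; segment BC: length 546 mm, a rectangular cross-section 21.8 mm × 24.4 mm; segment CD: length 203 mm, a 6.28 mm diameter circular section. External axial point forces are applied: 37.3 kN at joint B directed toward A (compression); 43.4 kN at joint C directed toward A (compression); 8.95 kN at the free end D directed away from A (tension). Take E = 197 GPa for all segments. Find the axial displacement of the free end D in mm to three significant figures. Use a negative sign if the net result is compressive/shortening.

Internal axial forces (sectioning from the free end, tension +): N_CD = 8.95 kN, N_BC = -34.45 kN, N_AB = -71.75 kN.
A_AB = 1170 mm².
A_BC = 531.9 mm².
A_CD = 30.97 mm².
δ_AB = -71750·432/(1170·197000) = -0.1345 mm
δ_BC = -34450·546/(531.9·197000) = -0.1795 mm
δ_CD = 8950·203/(30.97·197000) = 0.2977 mm
δ = Σδ_i = -0.01621 mm.

-0.0162 mm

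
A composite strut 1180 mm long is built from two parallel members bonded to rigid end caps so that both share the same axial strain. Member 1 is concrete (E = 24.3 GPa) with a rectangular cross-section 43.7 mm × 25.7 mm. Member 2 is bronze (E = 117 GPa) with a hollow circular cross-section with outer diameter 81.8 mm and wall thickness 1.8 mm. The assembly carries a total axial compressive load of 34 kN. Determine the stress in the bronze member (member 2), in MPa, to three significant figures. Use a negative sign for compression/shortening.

-49.6 MPa

A_1 = 1123 mm².
A_2 = 452.4 mm².
Equal strain + equilibrium ⇒ each member carries load in proportion to AE: A₁E₁ = 27290000 N, A₂E₂ = 52930000 N, ΣAE = 80220000 N.
σ₂ = P·E₂/ΣAE = -34000·117000/80220000 = -49.59 MPa.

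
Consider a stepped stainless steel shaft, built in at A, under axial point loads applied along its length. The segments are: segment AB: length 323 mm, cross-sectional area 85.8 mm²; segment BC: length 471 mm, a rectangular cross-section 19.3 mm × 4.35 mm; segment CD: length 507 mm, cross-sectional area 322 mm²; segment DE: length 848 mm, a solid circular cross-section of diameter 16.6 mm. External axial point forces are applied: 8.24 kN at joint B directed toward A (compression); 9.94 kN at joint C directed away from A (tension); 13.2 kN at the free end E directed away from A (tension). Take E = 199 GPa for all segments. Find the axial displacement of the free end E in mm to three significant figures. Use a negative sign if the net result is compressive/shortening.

Internal axial forces (sectioning from the free end, tension +): N_DE = 13.2 kN, N_CD = 13.2 kN, N_BC = 23.14 kN, N_AB = 14.9 kN.
A_BC = 83.95 mm².
A_DE = 216.4 mm².
δ_AB = 14900·323/(85.8·199000) = 0.2819 mm
δ_BC = 23140·471/(83.95·199000) = 0.6524 mm
δ_CD = 13200·507/(322·199000) = 0.1044 mm
δ_DE = 13200·848/(216.4·199000) = 0.2599 mm
δ = Σδ_i = 1.299 mm.

1.30 mm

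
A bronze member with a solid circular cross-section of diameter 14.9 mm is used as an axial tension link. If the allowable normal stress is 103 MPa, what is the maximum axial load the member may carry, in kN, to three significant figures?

18.0 kN

A = 174.4 mm².
P_max = σ_allow · A = 103 · 174.4 = 17960 N = 17.96 kN.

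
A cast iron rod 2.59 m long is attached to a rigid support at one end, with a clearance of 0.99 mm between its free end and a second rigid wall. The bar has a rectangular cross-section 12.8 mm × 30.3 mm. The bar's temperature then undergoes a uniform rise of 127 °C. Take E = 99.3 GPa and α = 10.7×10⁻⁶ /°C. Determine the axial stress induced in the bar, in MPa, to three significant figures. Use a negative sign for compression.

-97.0 MPa

Free thermal expansion αLΔT = 10.7e-6 · 2590 · 127 = 3.52 mm.
The walls engage after the gap closes; constrained expansion = 3.52 − 0.99 = 2.53 mm.
The walls impose strain ε = −(2.53)/2590 = -9.7666e-04; σ = Eε = 99300 · -9.7666e-04 = -96.98 MPa.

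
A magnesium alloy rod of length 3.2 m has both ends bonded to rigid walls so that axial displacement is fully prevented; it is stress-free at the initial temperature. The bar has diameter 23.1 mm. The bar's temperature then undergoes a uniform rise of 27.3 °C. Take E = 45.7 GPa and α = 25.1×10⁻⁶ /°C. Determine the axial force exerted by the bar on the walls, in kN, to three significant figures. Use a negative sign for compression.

Free thermal expansion αLΔT = 25.1e-6 · 3200 · 27.3 = 2.193 mm.
The walls impose strain ε = −(2.193)/3200 = -6.8523e-04; σ = Eε = 45700 · -6.8523e-04 = -31.32 MPa.
Wall reaction R = σ·A = -31.32·419.1 = -13120 N = -13.12 kN.

-13.1 kN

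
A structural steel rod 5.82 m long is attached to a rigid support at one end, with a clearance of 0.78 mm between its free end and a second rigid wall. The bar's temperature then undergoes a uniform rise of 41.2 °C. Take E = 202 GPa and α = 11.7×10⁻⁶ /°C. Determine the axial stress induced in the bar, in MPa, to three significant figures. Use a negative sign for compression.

Free thermal expansion αLΔT = 11.7e-6 · 5820 · 41.2 = 2.805 mm.
The walls engage after the gap closes; constrained expansion = 2.805 − 0.78 = 2.025 mm.
The walls impose strain ε = −(2.025)/5820 = -3.4802e-04; σ = Eε = 202000 · -3.4802e-04 = -70.3 MPa.

-70.3 MPa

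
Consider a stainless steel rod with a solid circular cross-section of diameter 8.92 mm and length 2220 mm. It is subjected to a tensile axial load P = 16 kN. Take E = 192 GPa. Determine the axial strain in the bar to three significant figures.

A = 62.49 mm².
σ = N/A = 256 MPa; ε = σ/E = 256/192000 = 1.334e-03.

0.00133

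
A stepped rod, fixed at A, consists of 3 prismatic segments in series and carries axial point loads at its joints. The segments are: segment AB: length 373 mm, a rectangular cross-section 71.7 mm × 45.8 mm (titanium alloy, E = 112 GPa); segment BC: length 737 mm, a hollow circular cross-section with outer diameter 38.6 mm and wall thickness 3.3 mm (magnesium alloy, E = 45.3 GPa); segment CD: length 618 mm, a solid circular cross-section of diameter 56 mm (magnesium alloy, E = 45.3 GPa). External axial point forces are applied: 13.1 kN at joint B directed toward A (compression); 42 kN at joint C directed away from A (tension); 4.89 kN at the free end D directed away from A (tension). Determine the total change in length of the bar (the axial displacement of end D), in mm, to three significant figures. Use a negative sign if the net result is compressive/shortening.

Internal axial forces (sectioning from the free end, tension +): N_CD = 4.89 kN, N_BC = 46.89 kN, N_AB = 33.79 kN.
A_AB = 3284 mm².
A_BC = 366 mm².
A_CD = 2463 mm².
δ_AB = 33790·373/(3284·112000) = 0.03427 mm
δ_BC = 46890·737/(366·45300) = 2.085 mm
δ_CD = 4890·618/(2463·45300) = 0.02709 mm
δ = Σδ_i = 2.146 mm.

2.15 mm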